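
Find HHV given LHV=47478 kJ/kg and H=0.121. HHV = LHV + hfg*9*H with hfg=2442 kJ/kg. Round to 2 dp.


HHV = LHV + hfg * 9 * H
Water addition = 2442 * 9 * 0.121 = 2659.338 kJ/kg
HHV = 47478 + 2659.338 = 50137.34 kJ/kg


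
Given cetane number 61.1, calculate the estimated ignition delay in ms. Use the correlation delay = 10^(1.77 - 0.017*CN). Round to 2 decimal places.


delay = 10^(1.77 - 0.017*CN)
Exponent = 1.77 - 0.017*61.1 = 0.7313
delay = 10^0.7313 = 5.39 ms


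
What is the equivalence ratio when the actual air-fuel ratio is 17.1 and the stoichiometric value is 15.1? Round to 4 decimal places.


phi = AFR_stoich / AFR_actual
phi = 15.1 / 17.1 = 0.8830


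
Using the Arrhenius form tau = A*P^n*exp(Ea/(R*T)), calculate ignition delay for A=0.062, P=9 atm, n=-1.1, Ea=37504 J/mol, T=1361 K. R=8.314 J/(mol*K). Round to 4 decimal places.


tau = A * P^n * exp(Ea/(R*T))
P^n = 9^(-1.1) = 0.08919351
Ea/(R*T) = 37504/(8.314*1361) = 3.314435
exp(Ea/(R*T)) = 27.506835
tau = 0.062 * 0.08919351 * 27.506835 = 0.1521 ms


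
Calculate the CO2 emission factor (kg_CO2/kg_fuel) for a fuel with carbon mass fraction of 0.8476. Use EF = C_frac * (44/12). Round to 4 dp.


EF = C_frac * (M_CO2 / M_C)
EF = 0.8476 * (44/12)
EF = 0.8476 * 3.666667 = 3.1079 kg_CO2/kg_fuel


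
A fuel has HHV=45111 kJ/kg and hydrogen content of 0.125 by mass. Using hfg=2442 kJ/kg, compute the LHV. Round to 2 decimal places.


LHV = HHV - hfg * 9 * H
Water correction = 2442 * 9 * 0.125 = 2747.250 kJ/kg
LHV = 45111 - 2747.250 = 42363.75 kJ/kg


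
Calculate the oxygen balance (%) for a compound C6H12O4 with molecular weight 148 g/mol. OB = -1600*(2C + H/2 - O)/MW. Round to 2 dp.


OB = -1600 * (2C + H/2 - O) / MW
Inner = 2*6 + 12/2 - 4 = 14.00
OB = -1600 * 14.00 / 148 = -151.35%


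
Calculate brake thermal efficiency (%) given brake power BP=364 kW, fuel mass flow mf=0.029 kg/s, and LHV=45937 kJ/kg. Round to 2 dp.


eta_BTE = (BP / (mf * LHV)) * 100
Denominator = 0.029 * 45937 = 1332.1730 kW
eta_BTE = (364 / 1332.1730) * 100 = 27.32%


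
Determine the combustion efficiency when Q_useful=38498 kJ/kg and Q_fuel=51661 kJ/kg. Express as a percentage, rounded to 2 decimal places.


Efficiency = (Q_useful / Q_fuel) * 100
Efficiency = (38498 / 51661) * 100
Efficiency = 0.7452 * 100 = 74.52%


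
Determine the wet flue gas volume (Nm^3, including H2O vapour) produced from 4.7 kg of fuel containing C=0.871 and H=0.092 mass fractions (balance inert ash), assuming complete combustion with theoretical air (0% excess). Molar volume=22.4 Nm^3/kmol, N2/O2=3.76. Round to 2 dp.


Per kg fuel: CO2 = (C/12 kmol)*22.4 = (0.871/12)*22.4 = 1.62587 Nm^3
Per kg fuel: H2O = (H/2 kmol)*22.4 = (0.092/2)*22.4 = 1.03040 Nm^3
O2 needed per kg fuel = C/12 + H/4 = 0.871/12 + 0.092/4 = 0.09558333 kmol
Per kg fuel: N2 = O2*3.76*22.4 = 0.09558333*3.76*22.4 = 8.05041 Nm^3
Total per kg = 1.62587 + 1.03040 + 8.05041 = 10.70668 Nm^3
Total = 10.70668 * 4.7 = 50.32 Nm^3


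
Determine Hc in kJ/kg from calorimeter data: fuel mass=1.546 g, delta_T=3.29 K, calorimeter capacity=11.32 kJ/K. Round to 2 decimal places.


Hc = C_cal * delta_T / m_fuel
Q_released = 11.32 * 3.29 = 37.2428 kJ
m_fuel = 1.546 g = 1.546/1000 kg = 0.001546 kg
Hc = 37.2428 / 0.001546 = 24089.78 kJ/kg


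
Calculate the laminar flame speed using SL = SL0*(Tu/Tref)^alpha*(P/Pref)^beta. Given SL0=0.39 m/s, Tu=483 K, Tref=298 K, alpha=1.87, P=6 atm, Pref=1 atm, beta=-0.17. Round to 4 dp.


SL = SL0 * (Tu/Tref)^alpha * (P/Pref)^beta
T ratio = 483/298 = 1.62080537
(T ratio)^alpha = 1.62080537^1.87 = 2.467157
(P/Pref)^beta = 6^(-0.17) = 0.737419
SL = 0.39 * 2.467157 * 0.737419 = 0.7095 m/s


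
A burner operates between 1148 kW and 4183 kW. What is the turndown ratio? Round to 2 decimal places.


TDR = Q_max / Q_min
TDR = 4183 / 1148 = 3.64


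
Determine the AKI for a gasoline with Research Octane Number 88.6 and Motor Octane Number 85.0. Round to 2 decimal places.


AKI = (RON + MON) / 2
AKI = (88.6 + 85.0) / 2
AKI = 173.6 / 2 = 86.80


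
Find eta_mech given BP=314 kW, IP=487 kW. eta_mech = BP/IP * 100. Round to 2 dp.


eta_mech = (BP / IP) * 100
Ratio = 314 / 487 = 0.6448
eta_mech = 0.6448 * 100 = 64.48%


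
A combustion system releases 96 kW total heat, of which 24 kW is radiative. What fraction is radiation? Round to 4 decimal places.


f_rad = Q_rad / Q_total
f_rad = 24 / 96 = 0.2500


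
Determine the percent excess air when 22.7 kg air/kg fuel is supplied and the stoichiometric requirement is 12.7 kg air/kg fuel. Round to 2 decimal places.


Excess air = actual - stoichiometric = 22.7 - 12.7 = 10.00 kg/kg fuel
Excess air % = (excess / stoich) * 100 = (10.00 / 12.7) * 100 = 78.74%


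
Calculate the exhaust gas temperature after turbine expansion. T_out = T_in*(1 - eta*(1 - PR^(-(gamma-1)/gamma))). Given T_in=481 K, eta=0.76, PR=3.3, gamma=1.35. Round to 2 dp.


T_out = T_in * (1 - eta * (1 - PR^(-(gamma-1)/gamma)))
Exponent = -(1.35-1)/1.35 = -0.25925926
PR^exp = 3.3^(-0.25925926) = 0.73378775
Factor = 1 - 0.76*(1 - 0.73378775) = 0.79767869
T_out = 481 * 0.79767869 = 383.68 K


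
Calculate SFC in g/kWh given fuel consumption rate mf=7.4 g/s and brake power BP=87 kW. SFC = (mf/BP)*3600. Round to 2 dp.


SFC = (mf / BP) * 3600
Rate = 7.4 / 87 = 0.085057 g/(s*kW)
SFC = 0.085057 * 3600 = 306.21 g/kWh


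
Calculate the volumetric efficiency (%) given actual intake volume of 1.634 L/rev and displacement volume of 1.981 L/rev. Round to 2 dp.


eta_v = (V_actual / V_disp) * 100
Ratio = 1.634 / 1.981 = 0.8248
eta_v = 0.8248 * 100 = 82.48%


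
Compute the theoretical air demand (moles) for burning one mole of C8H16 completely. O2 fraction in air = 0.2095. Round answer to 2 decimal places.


Balanced combustion: C8H16 + 12 O2 -> 8 CO2 + 8 H2O
O2 needed = C + H/4 = 8 + 16/4 = 12.00 moles
Air moles = O2 / 0.2095 = 12.00 / 0.2095 = 57.28 moles air


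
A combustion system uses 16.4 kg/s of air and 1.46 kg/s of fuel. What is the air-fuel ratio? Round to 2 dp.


AFR = m_air / m_fuel
AFR = 16.4 / 1.46 = 11.23


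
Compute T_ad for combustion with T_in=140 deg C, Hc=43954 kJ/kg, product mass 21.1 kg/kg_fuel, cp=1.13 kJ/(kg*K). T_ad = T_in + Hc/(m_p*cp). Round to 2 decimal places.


T_ad = T_in + Hc / (m_p * cp)
Denominator = 21.1 * 1.13 = 23.8430
Temperature rise = 43954 / 23.8430 = 1843.48 K
T_ad = 140 + 1843.48 = 1983.48 deg C


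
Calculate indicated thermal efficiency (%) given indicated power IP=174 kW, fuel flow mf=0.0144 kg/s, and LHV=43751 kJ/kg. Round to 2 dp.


eta_ith = (IP / (mf * LHV)) * 100
Denominator = 0.0144 * 43751 = 630.0144 kW
eta_ith = (174 / 630.0144) * 100 = 27.62%


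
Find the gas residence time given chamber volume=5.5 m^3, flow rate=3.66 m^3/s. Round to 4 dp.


tau = V / Q_flow
tau = 5.5 / 3.66 = 1.5027 s


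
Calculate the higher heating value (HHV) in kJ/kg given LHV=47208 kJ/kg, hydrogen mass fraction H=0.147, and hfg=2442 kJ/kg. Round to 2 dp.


HHV = LHV + hfg * 9 * H
Water addition = 2442 * 9 * 0.147 = 3230.766 kJ/kg
HHV = 47208 + 3230.766 = 50438.77 kJ/kg


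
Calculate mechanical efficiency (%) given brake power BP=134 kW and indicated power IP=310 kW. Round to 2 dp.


eta_mech = (BP / IP) * 100
Ratio = 134 / 310 = 0.4323
eta_mech = 0.4323 * 100 = 43.23%


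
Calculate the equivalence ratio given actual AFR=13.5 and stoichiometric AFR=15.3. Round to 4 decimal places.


phi = AFR_stoich / AFR_actual
phi = 15.3 / 13.5 = 1.1333


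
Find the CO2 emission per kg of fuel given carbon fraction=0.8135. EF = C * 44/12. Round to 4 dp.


EF = C_frac * (M_CO2 / M_C)
EF = 0.8135 * (44/12)
EF = 0.8135 * 3.666667 = 2.9828 kg_CO2/kg_fuel


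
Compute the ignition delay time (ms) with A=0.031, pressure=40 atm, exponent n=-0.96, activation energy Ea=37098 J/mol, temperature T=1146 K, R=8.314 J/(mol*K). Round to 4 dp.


tau = A * P^n * exp(Ea/(R*T))
P^n = 40^(-0.96) = 0.02897493
Ea/(R*T) = 37098/(8.314*1146) = 3.893641
exp(Ea/(R*T)) = 49.089275
tau = 0.031 * 0.02897493 * 49.089275 = 0.0441 ms


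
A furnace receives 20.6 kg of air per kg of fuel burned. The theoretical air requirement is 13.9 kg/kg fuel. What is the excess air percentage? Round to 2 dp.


Excess air = actual - stoichiometric = 20.6 - 13.9 = 6.70 kg/kg fuel
Excess air % = (excess / stoich) * 100 = (6.70 / 13.9) * 100 = 48.20%


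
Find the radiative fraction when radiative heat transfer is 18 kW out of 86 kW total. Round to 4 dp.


f_rad = Q_rad / Q_total
f_rad = 18 / 86 = 0.2093


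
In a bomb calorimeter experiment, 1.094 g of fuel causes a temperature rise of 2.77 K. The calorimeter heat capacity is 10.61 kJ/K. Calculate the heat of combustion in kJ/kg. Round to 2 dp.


Hc = C_cal * delta_T / m_fuel
Q_released = 10.61 * 2.77 = 29.3897 kJ
m_fuel = 1.094 g = 1.094/1000 kg = 0.001094 kg
Hc = 29.3897 / 0.001094 = 26864.44 kJ/kg


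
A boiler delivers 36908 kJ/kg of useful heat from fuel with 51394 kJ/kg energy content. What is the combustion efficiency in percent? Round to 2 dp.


Efficiency = (Q_useful / Q_fuel) * 100
Efficiency = (36908 / 51394) * 100
Efficiency = 0.7181 * 100 = 71.81%


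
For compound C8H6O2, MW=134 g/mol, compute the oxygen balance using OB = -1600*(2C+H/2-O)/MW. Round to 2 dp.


OB = -1600 * (2C + H/2 - O) / MW
Inner = 2*8 + 6/2 - 2 = 17.00
OB = -1600 * 17.00 / 134 = -202.99%


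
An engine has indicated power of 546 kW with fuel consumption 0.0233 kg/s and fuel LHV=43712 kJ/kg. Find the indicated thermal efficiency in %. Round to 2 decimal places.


eta_ith = (IP / (mf * LHV)) * 100
Denominator = 0.0233 * 43712 = 1018.4896 kW
eta_ith = (546 / 1018.4896) * 100 = 53.61%


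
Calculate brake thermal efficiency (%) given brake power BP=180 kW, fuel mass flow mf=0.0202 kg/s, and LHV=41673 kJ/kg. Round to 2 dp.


eta_BTE = (BP / (mf * LHV)) * 100
Denominator = 0.0202 * 41673 = 841.7946 kW
eta_BTE = (180 / 841.7946) * 100 = 21.38%


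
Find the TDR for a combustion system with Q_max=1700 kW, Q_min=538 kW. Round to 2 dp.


TDR = Q_max / Q_min
TDR = 1700 / 538 = 3.16


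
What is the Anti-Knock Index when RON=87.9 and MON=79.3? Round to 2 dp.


AKI = (RON + MON) / 2
AKI = (87.9 + 79.3) / 2
AKI = 167.2 / 2 = 83.60


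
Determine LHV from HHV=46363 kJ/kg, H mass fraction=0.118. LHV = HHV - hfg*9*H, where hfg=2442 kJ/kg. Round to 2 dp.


LHV = HHV - hfg * 9 * H
Water correction = 2442 * 9 * 0.118 = 2593.404 kJ/kg
LHV = 46363 - 2593.404 = 43769.60 kJ/kg


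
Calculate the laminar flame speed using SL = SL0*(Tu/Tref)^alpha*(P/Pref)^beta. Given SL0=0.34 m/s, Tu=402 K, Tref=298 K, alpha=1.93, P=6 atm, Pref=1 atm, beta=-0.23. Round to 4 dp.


SL = SL0 * (Tu/Tref)^alpha * (P/Pref)^beta
T ratio = 402/298 = 1.34899329
(T ratio)^alpha = 1.34899329^1.93 = 1.782046
(P/Pref)^beta = 6^(-0.23) = 0.662255
SL = 0.34 * 1.782046 * 0.662255 = 0.4013 m/s


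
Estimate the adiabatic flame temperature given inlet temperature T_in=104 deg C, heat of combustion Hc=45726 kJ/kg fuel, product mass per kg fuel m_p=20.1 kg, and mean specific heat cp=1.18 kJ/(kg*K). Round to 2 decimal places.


T_ad = T_in + Hc / (m_p * cp)
Denominator = 20.1 * 1.18 = 23.7180
Temperature rise = 45726 / 23.7180 = 1927.90 K
T_ad = 104 + 1927.90 = 2031.90 deg C


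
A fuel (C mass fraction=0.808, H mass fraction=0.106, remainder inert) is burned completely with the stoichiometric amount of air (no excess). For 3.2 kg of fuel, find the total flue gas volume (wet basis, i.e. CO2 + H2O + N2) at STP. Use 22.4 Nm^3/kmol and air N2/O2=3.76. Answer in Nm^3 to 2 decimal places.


Per kg fuel: CO2 = (C/12 kmol)*22.4 = (0.808/12)*22.4 = 1.50827 Nm^3
Per kg fuel: H2O = (H/2 kmol)*22.4 = (0.106/2)*22.4 = 1.18720 Nm^3
O2 needed per kg fuel = C/12 + H/4 = 0.808/12 + 0.106/4 = 0.09383333 kmol
Per kg fuel: N2 = O2*3.76*22.4 = 0.09383333*3.76*22.4 = 7.90302 Nm^3
Total per kg = 1.50827 + 1.18720 + 7.90302 = 10.59849 Nm^3
Total = 10.59849 * 3.2 = 33.92 Nm^3


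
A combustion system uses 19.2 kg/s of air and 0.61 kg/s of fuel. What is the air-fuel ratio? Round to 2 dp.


AFR = m_air / m_fuel
AFR = 19.2 / 0.61 = 31.48


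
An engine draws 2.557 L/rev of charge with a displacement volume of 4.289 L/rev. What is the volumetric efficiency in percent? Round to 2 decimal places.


eta_v = (V_actual / V_disp) * 100
Ratio = 2.557 / 4.289 = 0.5962
eta_v = 0.5962 * 100 = 59.62%


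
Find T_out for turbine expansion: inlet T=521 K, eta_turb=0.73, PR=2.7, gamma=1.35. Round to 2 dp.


T_out = T_in * (1 - eta * (1 - PR^(-(gamma-1)/gamma)))
Exponent = -(1.35-1)/1.35 = -0.25925926
PR^exp = 2.7^(-0.25925926) = 0.77297411
Factor = 1 - 0.73*(1 - 0.77297411) = 0.83427110
T_out = 521 * 0.83427110 = 434.66 K


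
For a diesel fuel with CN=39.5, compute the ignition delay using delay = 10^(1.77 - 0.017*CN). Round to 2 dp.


delay = 10^(1.77 - 0.017*CN)
Exponent = 1.77 - 0.017*39.5 = 1.0985
delay = 10^1.0985 = 12.55 ms


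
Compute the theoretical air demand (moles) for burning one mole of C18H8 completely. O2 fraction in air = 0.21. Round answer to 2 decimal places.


Balanced combustion: C18H8 + 20 O2 -> 18 CO2 + 4 H2O
O2 needed = C + H/4 = 18 + 8/4 = 20.00 moles
Air moles = O2 / 0.21 = 20.00 / 0.21 = 95.24 moles air


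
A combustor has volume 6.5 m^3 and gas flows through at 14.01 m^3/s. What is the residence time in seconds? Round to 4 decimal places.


tau = V / Q_flow
tau = 6.5 / 14.01 = 0.4640 s


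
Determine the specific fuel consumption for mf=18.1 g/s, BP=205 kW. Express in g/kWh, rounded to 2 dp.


SFC = (mf / BP) * 3600
Rate = 18.1 / 205 = 0.088293 g/(s*kW)
SFC = 0.088293 * 3600 = 317.85 g/kWh


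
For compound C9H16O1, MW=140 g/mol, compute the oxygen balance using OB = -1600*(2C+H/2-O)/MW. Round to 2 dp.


OB = -1600 * (2C + H/2 - O) / MW
Inner = 2*9 + 16/2 - 1 = 25.00
OB = -1600 * 25.00 / 140 = -285.71%


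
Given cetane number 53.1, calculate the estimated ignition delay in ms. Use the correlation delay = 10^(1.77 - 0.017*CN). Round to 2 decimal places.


delay = 10^(1.77 - 0.017*CN)
Exponent = 1.77 - 0.017*53.1 = 0.8673
delay = 10^0.8673 = 7.37 ms


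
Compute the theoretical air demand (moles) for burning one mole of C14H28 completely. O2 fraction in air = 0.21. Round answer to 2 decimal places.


Balanced combustion: C14H28 + 21 O2 -> 14 CO2 + 14 H2O
O2 needed = C + H/4 = 14 + 28/4 = 21.00 moles
Air moles = O2 / 0.21 = 21.00 / 0.21 = 100.00 moles air


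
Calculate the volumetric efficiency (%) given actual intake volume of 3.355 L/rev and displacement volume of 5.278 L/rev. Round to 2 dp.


eta_v = (V_actual / V_disp) * 100
Ratio = 3.355 / 5.278 = 0.6357
eta_v = 0.6357 * 100 = 63.57%


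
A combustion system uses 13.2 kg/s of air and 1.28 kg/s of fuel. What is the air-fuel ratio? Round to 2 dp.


AFR = m_air / m_fuel
AFR = 13.2 / 1.28 = 10.31


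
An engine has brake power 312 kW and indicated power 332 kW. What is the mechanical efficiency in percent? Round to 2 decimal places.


eta_mech = (BP / IP) * 100
Ratio = 312 / 332 = 0.9398
eta_mech = 0.9398 * 100 = 93.98%


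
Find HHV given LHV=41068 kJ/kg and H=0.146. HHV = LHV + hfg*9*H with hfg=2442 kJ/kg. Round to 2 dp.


HHV = LHV + hfg * 9 * H
Water addition = 2442 * 9 * 0.146 = 3208.788 kJ/kg
HHV = 41068 + 3208.788 = 44276.79 kJ/kg


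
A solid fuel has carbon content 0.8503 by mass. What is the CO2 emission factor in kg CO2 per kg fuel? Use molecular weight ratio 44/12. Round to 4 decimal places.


EF = C_frac * (M_CO2 / M_C)
EF = 0.8503 * (44/12)
EF = 0.8503 * 3.666667 = 3.1178 kg_CO2/kg_fuel


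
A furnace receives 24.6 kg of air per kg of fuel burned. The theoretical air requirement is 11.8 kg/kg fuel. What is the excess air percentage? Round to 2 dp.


Excess air = actual - stoichiometric = 24.6 - 11.8 = 12.80 kg/kg fuel
Excess air % = (excess / stoich) * 100 = (12.80 / 11.8) * 100 = 108.47%


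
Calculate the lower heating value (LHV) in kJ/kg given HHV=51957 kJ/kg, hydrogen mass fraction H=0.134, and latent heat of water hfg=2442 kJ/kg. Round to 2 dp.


LHV = HHV - hfg * 9 * H
Water correction = 2442 * 9 * 0.134 = 2945.052 kJ/kg
LHV = 51957 - 2945.052 = 49011.95 kJ/kg


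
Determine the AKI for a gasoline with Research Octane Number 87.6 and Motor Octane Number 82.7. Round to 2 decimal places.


AKI = (RON + MON) / 2
AKI = (87.6 + 82.7) / 2
AKI = 170.3 / 2 = 85.15


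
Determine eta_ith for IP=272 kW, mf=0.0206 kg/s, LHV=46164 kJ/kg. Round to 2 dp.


eta_ith = (IP / (mf * LHV)) * 100
Denominator = 0.0206 * 46164 = 950.9784 kW
eta_ith = (272 / 950.9784) * 100 = 28.60%


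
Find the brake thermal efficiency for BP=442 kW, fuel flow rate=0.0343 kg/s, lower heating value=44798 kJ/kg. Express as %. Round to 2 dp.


eta_BTE = (BP / (mf * LHV)) * 100
Denominator = 0.0343 * 44798 = 1536.5714 kW
eta_BTE = (442 / 1536.5714) * 100 = 28.77%


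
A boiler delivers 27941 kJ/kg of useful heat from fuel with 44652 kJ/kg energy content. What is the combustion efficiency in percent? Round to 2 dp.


Efficiency = (Q_useful / Q_fuel) * 100
Efficiency = (27941 / 44652) * 100
Efficiency = 0.6258 * 100 = 62.58%


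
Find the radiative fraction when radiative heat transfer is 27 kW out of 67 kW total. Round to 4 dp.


f_rad = Q_rad / Q_total
f_rad = 27 / 67 = 0.4030


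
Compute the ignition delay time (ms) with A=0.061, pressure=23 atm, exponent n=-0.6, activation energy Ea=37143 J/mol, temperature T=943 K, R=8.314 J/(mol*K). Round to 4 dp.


tau = A * P^n * exp(Ea/(R*T))
P^n = 23^(-0.6) = 0.15239240
Ea/(R*T) = 37143/(8.314*943) = 4.737566
exp(Ea/(R*T)) = 114.155998
tau = 0.061 * 0.15239240 * 114.155998 = 1.0612 ms


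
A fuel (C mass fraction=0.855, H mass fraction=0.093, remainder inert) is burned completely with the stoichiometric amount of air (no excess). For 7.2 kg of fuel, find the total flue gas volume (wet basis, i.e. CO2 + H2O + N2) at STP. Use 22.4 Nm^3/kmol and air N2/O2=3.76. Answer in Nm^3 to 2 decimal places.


Per kg fuel: CO2 = (C/12 kmol)*22.4 = (0.855/12)*22.4 = 1.59600 Nm^3
Per kg fuel: H2O = (H/2 kmol)*22.4 = (0.093/2)*22.4 = 1.04160 Nm^3
O2 needed per kg fuel = C/12 + H/4 = 0.855/12 + 0.093/4 = 0.09450000 kmol
Per kg fuel: N2 = O2*3.76*22.4 = 0.09450000*3.76*22.4 = 7.95917 Nm^3
Total per kg = 1.59600 + 1.04160 + 7.95917 = 10.59677 Nm^3
Total = 10.59677 * 7.2 = 76.30 Nm^3


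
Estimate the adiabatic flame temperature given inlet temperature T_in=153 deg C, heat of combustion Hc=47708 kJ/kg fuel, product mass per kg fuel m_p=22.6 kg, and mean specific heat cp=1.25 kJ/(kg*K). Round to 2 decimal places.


T_ad = T_in + Hc / (m_p * cp)
Denominator = 22.6 * 1.25 = 28.2500
Temperature rise = 47708 / 28.2500 = 1688.78 K
T_ad = 153 + 1688.78 = 1841.78 deg C


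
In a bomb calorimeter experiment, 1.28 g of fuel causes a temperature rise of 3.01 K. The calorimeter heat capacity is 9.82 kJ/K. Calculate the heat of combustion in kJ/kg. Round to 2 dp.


Hc = C_cal * delta_T / m_fuel
Q_released = 9.82 * 3.01 = 29.5582 kJ
m_fuel = 1.28 g = 1.28/1000 kg = 0.001280 kg
Hc = 29.5582 / 0.001280 = 23092.34 kJ/kg


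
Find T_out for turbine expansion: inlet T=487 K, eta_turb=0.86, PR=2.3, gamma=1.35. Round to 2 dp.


T_out = T_in * (1 - eta * (1 - PR^(-(gamma-1)/gamma)))
Exponent = -(1.35-1)/1.35 = -0.25925926
PR^exp = 2.3^(-0.25925926) = 0.80578413
Factor = 1 - 0.86*(1 - 0.80578413) = 0.83297435
T_out = 487 * 0.83297435 = 405.66 K


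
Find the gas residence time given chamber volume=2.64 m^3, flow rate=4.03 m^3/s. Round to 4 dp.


tau = V / Q_flow
tau = 2.64 / 4.03 = 0.6551 s


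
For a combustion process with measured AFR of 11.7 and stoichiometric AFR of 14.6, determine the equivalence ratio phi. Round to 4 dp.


phi = AFR_stoich / AFR_actual
phi = 14.6 / 11.7 = 1.2479


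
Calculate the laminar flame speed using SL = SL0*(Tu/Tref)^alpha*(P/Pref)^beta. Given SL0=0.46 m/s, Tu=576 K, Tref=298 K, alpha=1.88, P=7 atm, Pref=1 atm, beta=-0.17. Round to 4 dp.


SL = SL0 * (Tu/Tref)^alpha * (P/Pref)^beta
T ratio = 576/298 = 1.93288591
(T ratio)^alpha = 1.93288591^1.88 = 3.451975
(P/Pref)^beta = 7^(-0.17) = 0.718345
SL = 0.46 * 3.451975 * 0.718345 = 1.1407 m/s


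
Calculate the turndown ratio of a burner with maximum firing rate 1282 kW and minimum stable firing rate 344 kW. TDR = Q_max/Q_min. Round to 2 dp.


TDR = Q_max / Q_min
TDR = 1282 / 344 = 3.73


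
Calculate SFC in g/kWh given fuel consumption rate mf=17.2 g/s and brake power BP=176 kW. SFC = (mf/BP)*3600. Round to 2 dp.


SFC = (mf / BP) * 3600
Rate = 17.2 / 176 = 0.097727 g/(s*kW)
SFC = 0.097727 * 3600 = 351.82 g/kWh


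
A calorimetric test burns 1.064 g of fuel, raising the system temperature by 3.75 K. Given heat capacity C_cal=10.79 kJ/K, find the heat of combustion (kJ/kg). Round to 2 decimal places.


Hc = C_cal * delta_T / m_fuel
Q_released = 10.79 * 3.75 = 40.4625 kJ
m_fuel = 1.064 g = 1.064/1000 kg = 0.001064 kg
Hc = 40.4625 / 0.001064 = 38028.67 kJ/kg


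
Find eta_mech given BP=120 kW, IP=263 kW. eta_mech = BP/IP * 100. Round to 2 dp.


eta_mech = (BP / IP) * 100
Ratio = 120 / 263 = 0.4563
eta_mech = 0.4563 * 100 = 45.63%


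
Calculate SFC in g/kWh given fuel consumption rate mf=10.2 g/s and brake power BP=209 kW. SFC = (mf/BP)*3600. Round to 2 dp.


SFC = (mf / BP) * 3600
Rate = 10.2 / 209 = 0.048804 g/(s*kW)
SFC = 0.048804 * 3600 = 175.69 g/kWh


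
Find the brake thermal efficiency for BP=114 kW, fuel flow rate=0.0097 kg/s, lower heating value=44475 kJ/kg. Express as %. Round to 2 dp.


eta_BTE = (BP / (mf * LHV)) * 100
Denominator = 0.0097 * 44475 = 431.4075 kW
eta_BTE = (114 / 431.4075) * 100 = 26.43%


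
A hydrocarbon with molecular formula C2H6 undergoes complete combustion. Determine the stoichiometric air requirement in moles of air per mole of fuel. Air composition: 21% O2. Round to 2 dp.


Balanced combustion: C2H6 + 3.5 O2 -> 2 CO2 + 3 H2O
O2 needed = C + H/4 = 2 + 6/4 = 3.50 moles
Air moles = O2 / 0.21 = 3.50 / 0.21 = 16.67 moles air


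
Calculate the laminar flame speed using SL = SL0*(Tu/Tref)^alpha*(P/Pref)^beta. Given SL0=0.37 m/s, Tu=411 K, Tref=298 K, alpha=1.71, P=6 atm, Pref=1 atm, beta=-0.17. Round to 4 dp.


SL = SL0 * (Tu/Tref)^alpha * (P/Pref)^beta
T ratio = 411/298 = 1.37919463
(T ratio)^alpha = 1.37919463^1.71 = 1.732845
(P/Pref)^beta = 6^(-0.17) = 0.737419
SL = 0.37 * 1.732845 * 0.737419 = 0.4728 m/s


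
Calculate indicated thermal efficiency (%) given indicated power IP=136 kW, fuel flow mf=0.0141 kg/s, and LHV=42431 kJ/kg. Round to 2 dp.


eta_ith = (IP / (mf * LHV)) * 100
Denominator = 0.0141 * 42431 = 598.2771 kW
eta_ith = (136 / 598.2771) * 100 = 22.73%


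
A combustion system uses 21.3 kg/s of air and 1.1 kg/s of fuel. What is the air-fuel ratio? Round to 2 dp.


AFR = m_air / m_fuel
AFR = 21.3 / 1.1 = 19.36


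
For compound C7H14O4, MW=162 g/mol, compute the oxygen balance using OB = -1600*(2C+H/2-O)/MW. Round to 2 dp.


OB = -1600 * (2C + H/2 - O) / MW
Inner = 2*7 + 14/2 - 4 = 17.00
OB = -1600 * 17.00 / 162 = -167.90%


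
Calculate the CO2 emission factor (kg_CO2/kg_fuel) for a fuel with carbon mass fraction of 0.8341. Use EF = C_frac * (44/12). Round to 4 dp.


EF = C_frac * (M_CO2 / M_C)
EF = 0.8341 * (44/12)
EF = 0.8341 * 3.666667 = 3.0584 kg_CO2/kg_fuel


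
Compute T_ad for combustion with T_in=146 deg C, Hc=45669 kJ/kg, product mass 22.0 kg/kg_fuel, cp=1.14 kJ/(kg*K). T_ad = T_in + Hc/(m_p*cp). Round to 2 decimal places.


T_ad = T_in + Hc / (m_p * cp)
Denominator = 22.0 * 1.14 = 25.0800
Temperature rise = 45669 / 25.0800 = 1820.93 K
T_ad = 146 + 1820.93 = 1966.93 deg C


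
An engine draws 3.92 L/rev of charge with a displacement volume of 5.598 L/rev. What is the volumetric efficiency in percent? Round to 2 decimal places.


eta_v = (V_actual / V_disp) * 100
Ratio = 3.92 / 5.598 = 0.7003
eta_v = 0.7003 * 100 = 70.03%


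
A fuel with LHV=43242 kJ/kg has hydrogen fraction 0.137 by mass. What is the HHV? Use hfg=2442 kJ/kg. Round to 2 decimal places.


HHV = LHV + hfg * 9 * H
Water addition = 2442 * 9 * 0.137 = 3010.986 kJ/kg
HHV = 43242 + 3010.986 = 46252.99 kJ/kg


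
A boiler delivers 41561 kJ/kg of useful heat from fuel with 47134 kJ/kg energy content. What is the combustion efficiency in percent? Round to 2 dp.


Efficiency = (Q_useful / Q_fuel) * 100
Efficiency = (41561 / 47134) * 100
Efficiency = 0.8818 * 100 = 88.18%


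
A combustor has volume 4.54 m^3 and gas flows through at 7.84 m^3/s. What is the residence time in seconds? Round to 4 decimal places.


tau = V / Q_flow
tau = 4.54 / 7.84 = 0.5791 s


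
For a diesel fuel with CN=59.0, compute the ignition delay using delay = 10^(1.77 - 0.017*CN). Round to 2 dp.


delay = 10^(1.77 - 0.017*CN)
Exponent = 1.77 - 0.017*59.0 = 0.7670
delay = 10^0.7670 = 5.85 ms


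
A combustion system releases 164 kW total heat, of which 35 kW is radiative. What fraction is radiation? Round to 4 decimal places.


f_rad = Q_rad / Q_total
f_rad = 35 / 164 = 0.2134


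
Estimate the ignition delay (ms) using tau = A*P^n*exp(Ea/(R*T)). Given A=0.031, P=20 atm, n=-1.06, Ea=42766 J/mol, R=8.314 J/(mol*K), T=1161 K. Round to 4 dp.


tau = A * P^n * exp(Ea/(R*T))
P^n = 20^(-1.06) = 0.04177421
Ea/(R*T) = 42766/(8.314*1161) = 4.430537
exp(Ea/(R*T)) = 83.976521
tau = 0.031 * 0.04177421 * 83.976521 = 0.1087 ms


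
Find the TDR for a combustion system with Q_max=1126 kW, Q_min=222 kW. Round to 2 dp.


TDR = Q_max / Q_min
TDR = 1126 / 222 = 5.07


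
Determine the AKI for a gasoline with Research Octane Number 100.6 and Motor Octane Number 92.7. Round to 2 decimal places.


AKI = (RON + MON) / 2
AKI = (100.6 + 92.7) / 2
AKI = 193.3 / 2 = 96.65


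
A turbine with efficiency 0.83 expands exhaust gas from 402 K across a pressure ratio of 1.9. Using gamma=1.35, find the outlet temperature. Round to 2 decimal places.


T_out = T_in * (1 - eta * (1 - PR^(-(gamma-1)/gamma)))
Exponent = -(1.35-1)/1.35 = -0.25925926
PR^exp = 1.9^(-0.25925926) = 0.84670193
Factor = 1 - 0.83*(1 - 0.84670193) = 0.87276260
T_out = 402 * 0.87276260 = 350.85 K


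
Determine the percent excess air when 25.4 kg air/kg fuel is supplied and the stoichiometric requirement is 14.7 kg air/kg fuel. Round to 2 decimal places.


Excess air = actual - stoichiometric = 25.4 - 14.7 = 10.70 kg/kg fuel
Excess air % = (excess / stoich) * 100 = (10.70 / 14.7) * 100 = 72.79%


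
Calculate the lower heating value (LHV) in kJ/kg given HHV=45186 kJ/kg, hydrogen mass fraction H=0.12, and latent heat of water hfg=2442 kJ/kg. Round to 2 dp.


LHV = HHV - hfg * 9 * H
Water correction = 2442 * 9 * 0.12 = 2637.360 kJ/kg
LHV = 45186 - 2637.360 = 42548.64 kJ/kg


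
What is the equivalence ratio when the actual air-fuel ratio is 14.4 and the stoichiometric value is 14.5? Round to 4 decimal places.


phi = AFR_stoich / AFR_actual
phi = 14.5 / 14.4 = 1.0069


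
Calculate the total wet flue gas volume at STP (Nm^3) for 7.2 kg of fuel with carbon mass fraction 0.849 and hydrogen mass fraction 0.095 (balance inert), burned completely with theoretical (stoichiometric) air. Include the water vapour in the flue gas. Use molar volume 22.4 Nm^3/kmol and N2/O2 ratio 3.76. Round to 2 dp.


Per kg fuel: CO2 = (C/12 kmol)*22.4 = (0.849/12)*22.4 = 1.58480 Nm^3
Per kg fuel: H2O = (H/2 kmol)*22.4 = (0.095/2)*22.4 = 1.06400 Nm^3
O2 needed per kg fuel = C/12 + H/4 = 0.849/12 + 0.095/4 = 0.09450000 kmol
Per kg fuel: N2 = O2*3.76*22.4 = 0.09450000*3.76*22.4 = 7.95917 Nm^3
Total per kg = 1.58480 + 1.06400 + 7.95917 = 10.60797 Nm^3
Total = 10.60797 * 7.2 = 76.38 Nm^3


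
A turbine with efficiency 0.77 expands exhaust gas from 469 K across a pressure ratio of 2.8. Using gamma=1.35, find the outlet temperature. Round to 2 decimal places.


T_out = T_in * (1 - eta * (1 - PR^(-(gamma-1)/gamma)))
Exponent = -(1.35-1)/1.35 = -0.25925926
PR^exp = 2.8^(-0.25925926) = 0.76572026
Factor = 1 - 0.77*(1 - 0.76572026) = 0.81960460
T_out = 469 * 0.81960460 = 384.39 K


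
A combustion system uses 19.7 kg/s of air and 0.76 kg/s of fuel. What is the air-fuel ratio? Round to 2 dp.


AFR = m_air / m_fuel
AFR = 19.7 / 0.76 = 25.92


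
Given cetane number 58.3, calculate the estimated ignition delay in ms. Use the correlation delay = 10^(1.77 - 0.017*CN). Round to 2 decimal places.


delay = 10^(1.77 - 0.017*CN)
Exponent = 1.77 - 0.017*58.3 = 0.7789
delay = 10^0.7789 = 6.01 ms


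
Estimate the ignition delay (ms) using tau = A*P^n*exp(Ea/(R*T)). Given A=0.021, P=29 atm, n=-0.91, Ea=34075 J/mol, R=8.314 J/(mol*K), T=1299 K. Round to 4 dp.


tau = A * P^n * exp(Ea/(R*T))
P^n = 29^(-0.91) = 0.04668935
Ea/(R*T) = 34075/(8.314*1299) = 3.155126
exp(Ea/(R*T)) = 23.455990
tau = 0.021 * 0.04668935 * 23.455990 = 0.0230 ms


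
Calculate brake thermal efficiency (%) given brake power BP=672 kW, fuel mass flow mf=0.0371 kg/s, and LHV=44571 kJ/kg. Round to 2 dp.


eta_BTE = (BP / (mf * LHV)) * 100
Denominator = 0.0371 * 44571 = 1653.5841 kW
eta_BTE = (672 / 1653.5841) * 100 = 40.64%


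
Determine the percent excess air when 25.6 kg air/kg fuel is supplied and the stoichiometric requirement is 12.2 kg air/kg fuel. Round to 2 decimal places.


Excess air = actual - stoichiometric = 25.6 - 12.2 = 13.40 kg/kg fuel
Excess air % = (excess / stoich) * 100 = (13.40 / 12.2) * 100 = 109.84%


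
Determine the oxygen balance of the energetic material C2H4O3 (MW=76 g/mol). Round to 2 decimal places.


OB = -1600 * (2C + H/2 - O) / MW
Inner = 2*2 + 4/2 - 3 = 3.00
OB = -1600 * 3.00 / 76 = -63.16%


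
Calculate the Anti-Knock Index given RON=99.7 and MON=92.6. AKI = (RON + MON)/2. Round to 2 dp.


AKI = (RON + MON) / 2
AKI = (99.7 + 92.6) / 2
AKI = 192.3 / 2 = 96.15


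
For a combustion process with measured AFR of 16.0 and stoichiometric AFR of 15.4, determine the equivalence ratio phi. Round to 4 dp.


phi = AFR_stoich / AFR_actual
phi = 15.4 / 16.0 = 0.9625


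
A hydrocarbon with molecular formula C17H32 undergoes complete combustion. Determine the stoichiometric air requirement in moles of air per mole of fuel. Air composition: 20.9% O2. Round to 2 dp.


Balanced combustion: C17H32 + 25 O2 -> 17 CO2 + 16 H2O
O2 needed = C + H/4 = 17 + 32/4 = 25.00 moles
Air moles = O2 / 0.209 = 25.00 / 0.209 = 119.62 moles air


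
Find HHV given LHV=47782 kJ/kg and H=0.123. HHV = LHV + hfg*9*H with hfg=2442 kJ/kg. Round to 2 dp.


HHV = LHV + hfg * 9 * H
Water addition = 2442 * 9 * 0.123 = 2703.294 kJ/kg
HHV = 47782 + 2703.294 = 50485.29 kJ/kg


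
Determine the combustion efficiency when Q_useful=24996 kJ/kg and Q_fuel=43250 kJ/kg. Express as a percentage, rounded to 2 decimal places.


Efficiency = (Q_useful / Q_fuel) * 100
Efficiency = (24996 / 43250) * 100
Efficiency = 0.5779 * 100 = 57.79%


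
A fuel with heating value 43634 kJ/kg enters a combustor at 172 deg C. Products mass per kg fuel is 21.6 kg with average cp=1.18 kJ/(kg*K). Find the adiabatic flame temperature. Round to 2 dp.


T_ad = T_in + Hc / (m_p * cp)
Denominator = 21.6 * 1.18 = 25.4880
Temperature rise = 43634 / 25.4880 = 1711.94 K
T_ad = 172 + 1711.94 = 1883.94 deg C


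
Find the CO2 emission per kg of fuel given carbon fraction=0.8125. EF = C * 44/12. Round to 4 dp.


EF = C_frac * (M_CO2 / M_C)
EF = 0.8125 * (44/12)
EF = 0.8125 * 3.666667 = 2.9792 kg_CO2/kg_fuel


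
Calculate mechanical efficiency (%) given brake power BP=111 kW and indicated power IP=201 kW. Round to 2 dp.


eta_mech = (BP / IP) * 100
Ratio = 111 / 201 = 0.5522
eta_mech = 0.5522 * 100 = 55.22%


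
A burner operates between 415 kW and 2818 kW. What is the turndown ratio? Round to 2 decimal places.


TDR = Q_max / Q_min
TDR = 2818 / 415 = 6.79


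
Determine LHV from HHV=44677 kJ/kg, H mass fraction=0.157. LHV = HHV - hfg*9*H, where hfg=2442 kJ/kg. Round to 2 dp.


LHV = HHV - hfg * 9 * H
Water correction = 2442 * 9 * 0.157 = 3450.546 kJ/kg
LHV = 44677 - 3450.546 = 41226.45 kJ/kg


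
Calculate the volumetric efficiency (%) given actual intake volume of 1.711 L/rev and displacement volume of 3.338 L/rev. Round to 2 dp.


eta_v = (V_actual / V_disp) * 100
Ratio = 1.711 / 3.338 = 0.5126
eta_v = 0.5126 * 100 = 51.26%


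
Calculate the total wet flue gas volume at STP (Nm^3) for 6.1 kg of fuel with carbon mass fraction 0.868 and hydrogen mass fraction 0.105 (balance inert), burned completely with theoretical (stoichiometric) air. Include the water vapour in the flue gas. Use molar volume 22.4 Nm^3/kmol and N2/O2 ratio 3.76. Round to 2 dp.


Per kg fuel: CO2 = (C/12 kmol)*22.4 = (0.868/12)*22.4 = 1.62027 Nm^3
Per kg fuel: H2O = (H/2 kmol)*22.4 = (0.105/2)*22.4 = 1.17600 Nm^3
O2 needed per kg fuel = C/12 + H/4 = 0.868/12 + 0.105/4 = 0.09858333 kmol
Per kg fuel: N2 = O2*3.76*22.4 = 0.09858333*3.76*22.4 = 8.30308 Nm^3
Total per kg = 1.62027 + 1.17600 + 8.30308 = 11.09935 Nm^3
Total = 11.09935 * 6.1 = 67.71 Nm^3


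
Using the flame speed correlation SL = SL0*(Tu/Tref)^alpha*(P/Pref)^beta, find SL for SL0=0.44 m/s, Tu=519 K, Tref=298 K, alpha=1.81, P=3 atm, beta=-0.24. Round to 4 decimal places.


SL = SL0 * (Tu/Tref)^alpha * (P/Pref)^beta
T ratio = 519/298 = 1.74161074
(T ratio)^alpha = 1.74161074^1.81 = 2.729741
(P/Pref)^beta = 3^(-0.24) = 0.768229
SL = 0.44 * 2.729741 * 0.768229 = 0.9227 m/s


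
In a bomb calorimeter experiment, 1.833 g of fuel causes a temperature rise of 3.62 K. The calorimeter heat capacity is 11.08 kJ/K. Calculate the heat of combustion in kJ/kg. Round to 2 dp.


Hc = C_cal * delta_T / m_fuel
Q_released = 11.08 * 3.62 = 40.1096 kJ
m_fuel = 1.833 g = 1.833/1000 kg = 0.001833 kg
Hc = 40.1096 / 0.001833 = 21881.94 kJ/kg


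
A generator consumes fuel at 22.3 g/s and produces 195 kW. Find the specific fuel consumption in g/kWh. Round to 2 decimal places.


SFC = (mf / BP) * 3600
Rate = 22.3 / 195 = 0.114359 g/(s*kW)
SFC = 0.114359 * 3600 = 411.69 g/kWh


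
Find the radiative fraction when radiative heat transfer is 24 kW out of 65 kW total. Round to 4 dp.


f_rad = Q_rad / Q_total
f_rad = 24 / 65 = 0.3692


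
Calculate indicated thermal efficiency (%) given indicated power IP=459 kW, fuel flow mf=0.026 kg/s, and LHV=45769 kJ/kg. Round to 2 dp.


eta_ith = (IP / (mf * LHV)) * 100
Denominator = 0.026 * 45769 = 1189.9940 kW
eta_ith = (459 / 1189.9940) * 100 = 38.57%


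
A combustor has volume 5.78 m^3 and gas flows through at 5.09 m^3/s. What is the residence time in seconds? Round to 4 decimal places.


tau = V / Q_flow
tau = 5.78 / 5.09 = 1.1356 s


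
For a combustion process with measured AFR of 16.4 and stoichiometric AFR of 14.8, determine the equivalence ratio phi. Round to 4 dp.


phi = AFR_stoich / AFR_actual
phi = 14.8 / 16.4 = 0.9024


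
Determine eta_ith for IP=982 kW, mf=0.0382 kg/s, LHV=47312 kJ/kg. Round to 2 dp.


eta_ith = (IP / (mf * LHV)) * 100
Denominator = 0.0382 * 47312 = 1807.3184 kW
eta_ith = (982 / 1807.3184) * 100 = 54.33%


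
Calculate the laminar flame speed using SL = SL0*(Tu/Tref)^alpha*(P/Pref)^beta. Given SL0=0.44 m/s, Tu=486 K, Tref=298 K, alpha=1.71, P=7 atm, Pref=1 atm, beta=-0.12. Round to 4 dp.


SL = SL0 * (Tu/Tref)^alpha * (P/Pref)^beta
T ratio = 486/298 = 1.63087248
(T ratio)^alpha = 1.63087248^1.71 = 2.308013
(P/Pref)^beta = 7^(-0.12) = 0.791750
SL = 0.44 * 2.308013 * 0.791750 = 0.8040 m/s


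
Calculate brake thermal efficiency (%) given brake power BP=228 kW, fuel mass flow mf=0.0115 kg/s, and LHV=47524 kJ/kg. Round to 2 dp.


eta_BTE = (BP / (mf * LHV)) * 100
Denominator = 0.0115 * 47524 = 546.5260 kW
eta_BTE = (228 / 546.5260) * 100 = 41.72%


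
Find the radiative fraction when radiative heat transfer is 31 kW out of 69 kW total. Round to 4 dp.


f_rad = Q_rad / Q_total
f_rad = 31 / 69 = 0.4493


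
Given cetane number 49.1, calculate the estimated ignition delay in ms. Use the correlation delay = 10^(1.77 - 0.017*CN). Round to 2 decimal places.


delay = 10^(1.77 - 0.017*CN)
Exponent = 1.77 - 0.017*49.1 = 0.9353
delay = 10^0.9353 = 8.62 ms


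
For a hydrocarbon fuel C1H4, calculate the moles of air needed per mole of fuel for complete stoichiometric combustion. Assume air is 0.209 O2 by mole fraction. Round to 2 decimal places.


Balanced combustion: C1H4 + 2 O2 -> 1 CO2 + 2 H2O
O2 needed = C + H/4 = 1 + 4/4 = 2.00 moles
Air moles = O2 / 0.209 = 2.00 / 0.209 = 9.57 moles air


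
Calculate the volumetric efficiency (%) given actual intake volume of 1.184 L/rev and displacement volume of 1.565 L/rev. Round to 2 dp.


eta_v = (V_actual / V_disp) * 100
Ratio = 1.184 / 1.565 = 0.7565
eta_v = 0.7565 * 100 = 75.65%


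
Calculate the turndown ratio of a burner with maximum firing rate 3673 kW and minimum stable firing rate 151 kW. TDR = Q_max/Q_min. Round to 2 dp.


TDR = Q_max / Q_min
TDR = 3673 / 151 = 24.32


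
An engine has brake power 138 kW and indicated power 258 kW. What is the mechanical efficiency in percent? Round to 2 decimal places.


eta_mech = (BP / IP) * 100
Ratio = 138 / 258 = 0.5349
eta_mech = 0.5349 * 100 = 53.49%


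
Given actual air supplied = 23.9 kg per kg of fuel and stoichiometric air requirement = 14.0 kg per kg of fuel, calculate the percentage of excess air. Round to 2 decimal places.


Excess air = actual - stoichiometric = 23.9 - 14.0 = 9.90 kg/kg fuel
Excess air % = (excess / stoich) * 100 = (9.90 / 14.0) * 100 = 70.71%


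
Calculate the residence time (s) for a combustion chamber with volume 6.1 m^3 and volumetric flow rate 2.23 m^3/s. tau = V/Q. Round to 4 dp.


tau = V / Q_flow
tau = 6.1 / 2.23 = 2.7354 s


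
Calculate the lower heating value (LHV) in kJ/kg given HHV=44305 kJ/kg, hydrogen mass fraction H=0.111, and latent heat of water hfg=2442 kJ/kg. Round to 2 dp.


LHV = HHV - hfg * 9 * H
Water correction = 2442 * 9 * 0.111 = 2439.558 kJ/kg
LHV = 44305 - 2439.558 = 41865.44 kJ/kg


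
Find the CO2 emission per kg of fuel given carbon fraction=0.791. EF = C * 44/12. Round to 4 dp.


EF = C_frac * (M_CO2 / M_C)
EF = 0.791 * (44/12)
EF = 0.791 * 3.666667 = 2.9003 kg_CO2/kg_fuel


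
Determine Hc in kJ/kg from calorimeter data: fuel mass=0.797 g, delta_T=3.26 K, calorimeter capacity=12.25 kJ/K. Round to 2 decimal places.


Hc = C_cal * delta_T / m_fuel
Q_released = 12.25 * 3.26 = 39.9350 kJ
m_fuel = 0.797 g = 0.797/1000 kg = 0.000797 kg
Hc = 39.9350 / 0.000797 = 50106.65 kJ/kg


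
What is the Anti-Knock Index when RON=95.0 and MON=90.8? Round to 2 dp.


AKI = (RON + MON) / 2
AKI = (95.0 + 90.8) / 2
AKI = 185.8 / 2 = 92.90


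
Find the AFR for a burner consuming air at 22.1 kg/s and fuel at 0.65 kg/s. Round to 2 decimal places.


AFR = m_air / m_fuel
AFR = 22.1 / 0.65 = 34.00


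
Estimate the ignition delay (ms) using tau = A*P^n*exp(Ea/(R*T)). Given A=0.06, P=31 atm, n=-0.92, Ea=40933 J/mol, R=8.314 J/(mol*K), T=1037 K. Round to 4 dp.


tau = A * P^n * exp(Ea/(R*T))
P^n = 31^(-0.92) = 0.04245680
Ea/(R*T) = 40933/(8.314*1037) = 4.747717
exp(Ea/(R*T)) = 115.320675
tau = 0.06 * 0.04245680 * 115.320675 = 0.2938 ms


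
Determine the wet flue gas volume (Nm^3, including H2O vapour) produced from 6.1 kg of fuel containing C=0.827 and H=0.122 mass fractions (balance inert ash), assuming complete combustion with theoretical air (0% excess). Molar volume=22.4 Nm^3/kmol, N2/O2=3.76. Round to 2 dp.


Per kg fuel: CO2 = (C/12 kmol)*22.4 = (0.827/12)*22.4 = 1.54373 Nm^3
Per kg fuel: H2O = (H/2 kmol)*22.4 = (0.122/2)*22.4 = 1.36640 Nm^3
O2 needed per kg fuel = C/12 + H/4 = 0.827/12 + 0.122/4 = 0.09941667 kmol
Per kg fuel: N2 = O2*3.76*22.4 = 0.09941667*3.76*22.4 = 8.37327 Nm^3
Total per kg = 1.54373 + 1.36640 + 8.37327 = 11.28340 Nm^3
Total = 11.28340 * 6.1 = 68.83 Nm^3
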